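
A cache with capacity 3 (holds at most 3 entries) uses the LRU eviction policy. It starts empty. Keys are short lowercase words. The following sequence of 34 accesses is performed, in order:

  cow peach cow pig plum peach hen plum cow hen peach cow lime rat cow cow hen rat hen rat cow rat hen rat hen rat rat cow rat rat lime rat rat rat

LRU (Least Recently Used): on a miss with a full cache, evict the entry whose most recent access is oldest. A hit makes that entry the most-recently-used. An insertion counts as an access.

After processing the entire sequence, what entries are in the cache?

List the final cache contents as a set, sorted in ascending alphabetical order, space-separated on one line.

LRU simulation (capacity=3):
  1. access cow: MISS. Cache (LRU->MRU): [cow]
  2. access peach: MISS. Cache (LRU->MRU): [cow peach]
  3. access cow: HIT. Cache (LRU->MRU): [peach cow]
  4. access pig: MISS. Cache (LRU->MRU): [peach cow pig]
  5. access plum: MISS, evict peach. Cache (LRU->MRU): [cow pig plum]
  6. access peach: MISS, evict cow. Cache (LRU->MRU): [pig plum peach]
  7. access hen: MISS, evict pig. Cache (LRU->MRU): [plum peach hen]
  8. access plum: HIT. Cache (LRU->MRU): [peach hen plum]
  9. access cow: MISS, evict peach. Cache (LRU->MRU): [hen plum cow]
  10. access hen: HIT. Cache (LRU->MRU): [plum cow hen]
  11. access peach: MISS, evict plum. Cache (LRU->MRU): [cow hen peach]
  12. access cow: HIT. Cache (LRU->MRU): [hen peach cow]
  13. access lime: MISS, evict hen. Cache (LRU->MRU): [peach cow lime]
  14. access rat: MISS, evict peach. Cache (LRU->MRU): [cow lime rat]
  15. access cow: HIT. Cache (LRU->MRU): [lime rat cow]
  16. access cow: HIT. Cache (LRU->MRU): [lime rat cow]
  17. access hen: MISS, evict lime. Cache (LRU->MRU): [rat cow hen]
  18. access rat: HIT. Cache (LRU->MRU): [cow hen rat]
  19. access hen: HIT. Cache (LRU->MRU): [cow rat hen]
  20. access rat: HIT. Cache (LRU->MRU): [cow hen rat]
  21. access cow: HIT. Cache (LRU->MRU): [hen rat cow]
  22. access rat: HIT. Cache (LRU->MRU): [hen cow rat]
  23. access hen: HIT. Cache (LRU->MRU): [cow rat hen]
  24. access rat: HIT. Cache (LRU->MRU): [cow hen rat]
  25. access hen: HIT. Cache (LRU->MRU): [cow rat hen]
  26. access rat: HIT. Cache (LRU->MRU): [cow hen rat]
  27. access rat: HIT. Cache (LRU->MRU): [cow hen rat]
  28. access cow: HIT. Cache (LRU->MRU): [hen rat cow]
  29. access rat: HIT. Cache (LRU->MRU): [hen cow rat]
  30. access rat: HIT. Cache (LRU->MRU): [hen cow rat]
  31. access lime: MISS, evict hen. Cache (LRU->MRU): [cow rat lime]
  32. access rat: HIT. Cache (LRU->MRU): [cow lime rat]
  33. access rat: HIT. Cache (LRU->MRU): [cow lime rat]
  34. access rat: HIT. Cache (LRU->MRU): [cow lime rat]
Total: 22 hits, 12 misses, 9 evictions

Answer: cow lime rat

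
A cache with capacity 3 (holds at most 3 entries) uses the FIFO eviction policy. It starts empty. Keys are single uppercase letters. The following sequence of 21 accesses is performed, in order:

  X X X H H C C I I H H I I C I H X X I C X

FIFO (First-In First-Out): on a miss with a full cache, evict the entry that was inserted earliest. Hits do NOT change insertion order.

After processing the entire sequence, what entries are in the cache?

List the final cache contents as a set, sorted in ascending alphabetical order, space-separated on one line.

Answer: C I X

Derivation:
FIFO simulation (capacity=3):
  1. access X: MISS. Cache (old->new): [X]
  2. access X: HIT. Cache (old->new): [X]
  3. access X: HIT. Cache (old->new): [X]
  4. access H: MISS. Cache (old->new): [X H]
  5. access H: HIT. Cache (old->new): [X H]
  6. access C: MISS. Cache (old->new): [X H C]
  7. access C: HIT. Cache (old->new): [X H C]
  8. access I: MISS, evict X. Cache (old->new): [H C I]
  9. access I: HIT. Cache (old->new): [H C I]
  10. access H: HIT. Cache (old->new): [H C I]
  11. access H: HIT. Cache (old->new): [H C I]
  12. access I: HIT. Cache (old->new): [H C I]
  13. access I: HIT. Cache (old->new): [H C I]
  14. access C: HIT. Cache (old->new): [H C I]
  15. access I: HIT. Cache (old->new): [H C I]
  16. access H: HIT. Cache (old->new): [H C I]
  17. access X: MISS, evict H. Cache (old->new): [C I X]
  18. access X: HIT. Cache (old->new): [C I X]
  19. access I: HIT. Cache (old->new): [C I X]
  20. access C: HIT. Cache (old->new): [C I X]
  21. access X: HIT. Cache (old->new): [C I X]
Total: 16 hits, 5 misses, 2 evictions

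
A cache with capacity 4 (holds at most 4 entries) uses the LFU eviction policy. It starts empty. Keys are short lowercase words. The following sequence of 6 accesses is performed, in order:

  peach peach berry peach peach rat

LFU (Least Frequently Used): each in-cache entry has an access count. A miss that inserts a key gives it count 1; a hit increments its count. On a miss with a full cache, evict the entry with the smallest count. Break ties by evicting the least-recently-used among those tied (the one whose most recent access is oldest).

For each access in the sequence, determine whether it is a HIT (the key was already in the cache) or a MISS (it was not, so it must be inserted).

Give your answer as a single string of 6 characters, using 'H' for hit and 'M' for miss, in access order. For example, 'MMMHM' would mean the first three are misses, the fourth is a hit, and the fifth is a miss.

LFU simulation (capacity=4):
  1. access peach: MISS. Cache: [peach(c=1)]
  2. access peach: HIT, count now 2. Cache: [peach(c=2)]
  3. access berry: MISS. Cache: [berry(c=1) peach(c=2)]
  4. access peach: HIT, count now 3. Cache: [berry(c=1) peach(c=3)]
  5. access peach: HIT, count now 4. Cache: [berry(c=1) peach(c=4)]
  6. access rat: MISS. Cache: [berry(c=1) rat(c=1) peach(c=4)]
Total: 3 hits, 3 misses, 0 evictions

Answer: MHMHHM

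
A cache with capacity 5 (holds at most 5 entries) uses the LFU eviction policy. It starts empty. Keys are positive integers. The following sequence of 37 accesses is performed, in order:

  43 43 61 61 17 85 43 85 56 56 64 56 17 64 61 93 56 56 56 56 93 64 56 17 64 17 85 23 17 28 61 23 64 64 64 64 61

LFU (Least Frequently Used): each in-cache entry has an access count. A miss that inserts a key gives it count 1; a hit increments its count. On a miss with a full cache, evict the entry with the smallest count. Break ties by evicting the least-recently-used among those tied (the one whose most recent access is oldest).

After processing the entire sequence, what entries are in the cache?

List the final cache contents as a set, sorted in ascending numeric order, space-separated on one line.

Answer: 43 56 61 64 93

Derivation:
LFU simulation (capacity=5):
  1. access 43: MISS. Cache: [43(c=1)]
  2. access 43: HIT, count now 2. Cache: [43(c=2)]
  3. access 61: MISS. Cache: [61(c=1) 43(c=2)]
  4. access 61: HIT, count now 2. Cache: [43(c=2) 61(c=2)]
  5. access 17: MISS. Cache: [17(c=1) 43(c=2) 61(c=2)]
  6. access 85: MISS. Cache: [17(c=1) 85(c=1) 43(c=2) 61(c=2)]
  7. access 43: HIT, count now 3. Cache: [17(c=1) 85(c=1) 61(c=2) 43(c=3)]
  8. access 85: HIT, count now 2. Cache: [17(c=1) 61(c=2) 85(c=2) 43(c=3)]
  9. access 56: MISS. Cache: [17(c=1) 56(c=1) 61(c=2) 85(c=2) 43(c=3)]
  10. access 56: HIT, count now 2. Cache: [17(c=1) 61(c=2) 85(c=2) 56(c=2) 43(c=3)]
  11. access 64: MISS, evict 17(c=1). Cache: [64(c=1) 61(c=2) 85(c=2) 56(c=2) 43(c=3)]
  12. access 56: HIT, count now 3. Cache: [64(c=1) 61(c=2) 85(c=2) 43(c=3) 56(c=3)]
  13. access 17: MISS, evict 64(c=1). Cache: [17(c=1) 61(c=2) 85(c=2) 43(c=3) 56(c=3)]
  14. access 64: MISS, evict 17(c=1). Cache: [64(c=1) 61(c=2) 85(c=2) 43(c=3) 56(c=3)]
  15. access 61: HIT, count now 3. Cache: [64(c=1) 85(c=2) 43(c=3) 56(c=3) 61(c=3)]
  16. access 93: MISS, evict 64(c=1). Cache: [93(c=1) 85(c=2) 43(c=3) 56(c=3) 61(c=3)]
  17. access 56: HIT, count now 4. Cache: [93(c=1) 85(c=2) 43(c=3) 61(c=3) 56(c=4)]
  18. access 56: HIT, count now 5. Cache: [93(c=1) 85(c=2) 43(c=3) 61(c=3) 56(c=5)]
  19. access 56: HIT, count now 6. Cache: [93(c=1) 85(c=2) 43(c=3) 61(c=3) 56(c=6)]
  20. access 56: HIT, count now 7. Cache: [93(c=1) 85(c=2) 43(c=3) 61(c=3) 56(c=7)]
  21. access 93: HIT, count now 2. Cache: [85(c=2) 93(c=2) 43(c=3) 61(c=3) 56(c=7)]
  22. access 64: MISS, evict 85(c=2). Cache: [64(c=1) 93(c=2) 43(c=3) 61(c=3) 56(c=7)]
  23. access 56: HIT, count now 8. Cache: [64(c=1) 93(c=2) 43(c=3) 61(c=3) 56(c=8)]
  24. access 17: MISS, evict 64(c=1). Cache: [17(c=1) 93(c=2) 43(c=3) 61(c=3) 56(c=8)]
  25. access 64: MISS, evict 17(c=1). Cache: [64(c=1) 93(c=2) 43(c=3) 61(c=3) 56(c=8)]
  26. access 17: MISS, evict 64(c=1). Cache: [17(c=1) 93(c=2) 43(c=3) 61(c=3) 56(c=8)]
  27. access 85: MISS, evict 17(c=1). Cache: [85(c=1) 93(c=2) 43(c=3) 61(c=3) 56(c=8)]
  28. access 23: MISS, evict 85(c=1). Cache: [23(c=1) 93(c=2) 43(c=3) 61(c=3) 56(c=8)]
  29. access 17: MISS, evict 23(c=1). Cache: [17(c=1) 93(c=2) 43(c=3) 61(c=3) 56(c=8)]
  30. access 28: MISS, evict 17(c=1). Cache: [28(c=1) 93(c=2) 43(c=3) 61(c=3) 56(c=8)]
  31. access 61: HIT, count now 4. Cache: [28(c=1) 93(c=2) 43(c=3) 61(c=4) 56(c=8)]
  32. access 23: MISS, evict 28(c=1). Cache: [23(c=1) 93(c=2) 43(c=3) 61(c=4) 56(c=8)]
  33. access 64: MISS, evict 23(c=1). Cache: [64(c=1) 93(c=2) 43(c=3) 61(c=4) 56(c=8)]
  34. access 64: HIT, count now 2. Cache: [93(c=2) 64(c=2) 43(c=3) 61(c=4) 56(c=8)]
  35. access 64: HIT, count now 3. Cache: [93(c=2) 43(c=3) 64(c=3) 61(c=4) 56(c=8)]
  36. access 64: HIT, count now 4. Cache: [93(c=2) 43(c=3) 61(c=4) 64(c=4) 56(c=8)]
  37. access 61: HIT, count now 5. Cache: [93(c=2) 43(c=3) 64(c=4) 61(c=5) 56(c=8)]
Total: 18 hits, 19 misses, 14 evictions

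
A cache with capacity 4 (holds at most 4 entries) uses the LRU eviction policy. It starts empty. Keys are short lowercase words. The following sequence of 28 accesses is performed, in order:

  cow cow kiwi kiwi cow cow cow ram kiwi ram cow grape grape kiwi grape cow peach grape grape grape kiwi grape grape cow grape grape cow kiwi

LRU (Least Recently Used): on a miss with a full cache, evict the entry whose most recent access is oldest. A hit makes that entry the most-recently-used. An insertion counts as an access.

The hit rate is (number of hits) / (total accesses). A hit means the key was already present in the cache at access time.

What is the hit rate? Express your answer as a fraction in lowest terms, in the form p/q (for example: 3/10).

LRU simulation (capacity=4):
  1. access cow: MISS. Cache (LRU->MRU): [cow]
  2. access cow: HIT. Cache (LRU->MRU): [cow]
  3. access kiwi: MISS. Cache (LRU->MRU): [cow kiwi]
  4. access kiwi: HIT. Cache (LRU->MRU): [cow kiwi]
  5. access cow: HIT. Cache (LRU->MRU): [kiwi cow]
  6. access cow: HIT. Cache (LRU->MRU): [kiwi cow]
  7. access cow: HIT. Cache (LRU->MRU): [kiwi cow]
  8. access ram: MISS. Cache (LRU->MRU): [kiwi cow ram]
  9. access kiwi: HIT. Cache (LRU->MRU): [cow ram kiwi]
  10. access ram: HIT. Cache (LRU->MRU): [cow kiwi ram]
  11. access cow: HIT. Cache (LRU->MRU): [kiwi ram cow]
  12. access grape: MISS. Cache (LRU->MRU): [kiwi ram cow grape]
  13. access grape: HIT. Cache (LRU->MRU): [kiwi ram cow grape]
  14. access kiwi: HIT. Cache (LRU->MRU): [ram cow grape kiwi]
  15. access grape: HIT. Cache (LRU->MRU): [ram cow kiwi grape]
  16. access cow: HIT. Cache (LRU->MRU): [ram kiwi grape cow]
  17. access peach: MISS, evict ram. Cache (LRU->MRU): [kiwi grape cow peach]
  18. access grape: HIT. Cache (LRU->MRU): [kiwi cow peach grape]
  19. access grape: HIT. Cache (LRU->MRU): [kiwi cow peach grape]
  20. access grape: HIT. Cache (LRU->MRU): [kiwi cow peach grape]
  21. access kiwi: HIT. Cache (LRU->MRU): [cow peach grape kiwi]
  22. access grape: HIT. Cache (LRU->MRU): [cow peach kiwi grape]
  23. access grape: HIT. Cache (LRU->MRU): [cow peach kiwi grape]
  24. access cow: HIT. Cache (LRU->MRU): [peach kiwi grape cow]
  25. access grape: HIT. Cache (LRU->MRU): [peach kiwi cow grape]
  26. access grape: HIT. Cache (LRU->MRU): [peach kiwi cow grape]
  27. access cow: HIT. Cache (LRU->MRU): [peach kiwi grape cow]
  28. access kiwi: HIT. Cache (LRU->MRU): [peach grape cow kiwi]
Total: 23 hits, 5 misses, 1 evictions

Hit rate = 23/28

Answer: 23/28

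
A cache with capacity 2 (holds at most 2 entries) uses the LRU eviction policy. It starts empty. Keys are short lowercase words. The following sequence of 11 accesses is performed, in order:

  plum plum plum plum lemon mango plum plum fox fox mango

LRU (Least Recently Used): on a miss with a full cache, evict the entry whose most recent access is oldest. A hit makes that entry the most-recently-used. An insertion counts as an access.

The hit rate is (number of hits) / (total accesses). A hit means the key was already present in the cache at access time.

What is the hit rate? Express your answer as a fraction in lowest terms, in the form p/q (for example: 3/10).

Answer: 5/11

Derivation:
LRU simulation (capacity=2):
  1. access plum: MISS. Cache (LRU->MRU): [plum]
  2. access plum: HIT. Cache (LRU->MRU): [plum]
  3. access plum: HIT. Cache (LRU->MRU): [plum]
  4. access plum: HIT. Cache (LRU->MRU): [plum]
  5. access lemon: MISS. Cache (LRU->MRU): [plum lemon]
  6. access mango: MISS, evict plum. Cache (LRU->MRU): [lemon mango]
  7. access plum: MISS, evict lemon. Cache (LRU->MRU): [mango plum]
  8. access plum: HIT. Cache (LRU->MRU): [mango plum]
  9. access fox: MISS, evict mango. Cache (LRU->MRU): [plum fox]
  10. access fox: HIT. Cache (LRU->MRU): [plum fox]
  11. access mango: MISS, evict plum. Cache (LRU->MRU): [fox mango]
Total: 5 hits, 6 misses, 4 evictions

Hit rate = 5/11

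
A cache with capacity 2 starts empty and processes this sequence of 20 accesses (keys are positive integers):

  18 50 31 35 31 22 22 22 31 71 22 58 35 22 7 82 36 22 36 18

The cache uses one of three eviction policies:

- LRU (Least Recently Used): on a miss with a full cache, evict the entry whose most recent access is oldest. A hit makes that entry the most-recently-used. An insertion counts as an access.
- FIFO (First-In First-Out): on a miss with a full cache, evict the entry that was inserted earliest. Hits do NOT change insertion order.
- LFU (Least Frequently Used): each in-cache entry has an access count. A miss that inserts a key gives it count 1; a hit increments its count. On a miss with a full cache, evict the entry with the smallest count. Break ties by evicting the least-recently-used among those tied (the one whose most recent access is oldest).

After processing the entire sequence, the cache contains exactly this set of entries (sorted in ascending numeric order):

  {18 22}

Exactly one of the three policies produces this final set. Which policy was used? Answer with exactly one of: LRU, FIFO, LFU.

Answer: FIFO

Derivation:
Simulating under each policy and comparing final sets:
  LRU: final set = {18 36} -> differs
  FIFO: final set = {18 22} -> MATCHES target
  LFU: final set = {18 31} -> differs
Only FIFO produces the target set.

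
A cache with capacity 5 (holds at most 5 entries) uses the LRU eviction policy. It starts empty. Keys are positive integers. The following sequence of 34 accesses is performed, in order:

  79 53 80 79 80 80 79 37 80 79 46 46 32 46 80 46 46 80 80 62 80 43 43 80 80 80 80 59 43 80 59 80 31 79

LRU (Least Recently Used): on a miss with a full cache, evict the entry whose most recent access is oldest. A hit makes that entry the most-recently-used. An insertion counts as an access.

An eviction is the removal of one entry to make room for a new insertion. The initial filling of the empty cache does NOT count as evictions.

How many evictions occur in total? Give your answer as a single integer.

Answer: 6

Derivation:
LRU simulation (capacity=5):
  1. access 79: MISS. Cache (LRU->MRU): [79]
  2. access 53: MISS. Cache (LRU->MRU): [79 53]
  3. access 80: MISS. Cache (LRU->MRU): [79 53 80]
  4. access 79: HIT. Cache (LRU->MRU): [53 80 79]
  5. access 80: HIT. Cache (LRU->MRU): [53 79 80]
  6. access 80: HIT. Cache (LRU->MRU): [53 79 80]
  7. access 79: HIT. Cache (LRU->MRU): [53 80 79]
  8. access 37: MISS. Cache (LRU->MRU): [53 80 79 37]
  9. access 80: HIT. Cache (LRU->MRU): [53 79 37 80]
  10. access 79: HIT. Cache (LRU->MRU): [53 37 80 79]
  11. access 46: MISS. Cache (LRU->MRU): [53 37 80 79 46]
  12. access 46: HIT. Cache (LRU->MRU): [53 37 80 79 46]
  13. access 32: MISS, evict 53. Cache (LRU->MRU): [37 80 79 46 32]
  14. access 46: HIT. Cache (LRU->MRU): [37 80 79 32 46]
  15. access 80: HIT. Cache (LRU->MRU): [37 79 32 46 80]
  16. access 46: HIT. Cache (LRU->MRU): [37 79 32 80 46]
  17. access 46: HIT. Cache (LRU->MRU): [37 79 32 80 46]
  18. access 80: HIT. Cache (LRU->MRU): [37 79 32 46 80]
  19. access 80: HIT. Cache (LRU->MRU): [37 79 32 46 80]
  20. access 62: MISS, evict 37. Cache (LRU->MRU): [79 32 46 80 62]
  21. access 80: HIT. Cache (LRU->MRU): [79 32 46 62 80]
  22. access 43: MISS, evict 79. Cache (LRU->MRU): [32 46 62 80 43]
  23. access 43: HIT. Cache (LRU->MRU): [32 46 62 80 43]
  24. access 80: HIT. Cache (LRU->MRU): [32 46 62 43 80]
  25. access 80: HIT. Cache (LRU->MRU): [32 46 62 43 80]
  26. access 80: HIT. Cache (LRU->MRU): [32 46 62 43 80]
  27. access 80: HIT. Cache (LRU->MRU): [32 46 62 43 80]
  28. access 59: MISS, evict 32. Cache (LRU->MRU): [46 62 43 80 59]
  29. access 43: HIT. Cache (LRU->MRU): [46 62 80 59 43]
  30. access 80: HIT. Cache (LRU->MRU): [46 62 59 43 80]
  31. access 59: HIT. Cache (LRU->MRU): [46 62 43 80 59]
  32. access 80: HIT. Cache (LRU->MRU): [46 62 43 59 80]
  33. access 31: MISS, evict 46. Cache (LRU->MRU): [62 43 59 80 31]
  34. access 79: MISS, evict 62. Cache (LRU->MRU): [43 59 80 31 79]
Total: 23 hits, 11 misses, 6 evictions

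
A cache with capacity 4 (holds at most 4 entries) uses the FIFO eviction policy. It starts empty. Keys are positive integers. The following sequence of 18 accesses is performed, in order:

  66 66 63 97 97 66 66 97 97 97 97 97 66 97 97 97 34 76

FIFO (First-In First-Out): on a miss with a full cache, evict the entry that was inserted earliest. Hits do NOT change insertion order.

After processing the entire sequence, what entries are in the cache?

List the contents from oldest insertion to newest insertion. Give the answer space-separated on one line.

Answer: 63 97 34 76

Derivation:
FIFO simulation (capacity=4):
  1. access 66: MISS. Cache (old->new): [66]
  2. access 66: HIT. Cache (old->new): [66]
  3. access 63: MISS. Cache (old->new): [66 63]
  4. access 97: MISS. Cache (old->new): [66 63 97]
  5. access 97: HIT. Cache (old->new): [66 63 97]
  6. access 66: HIT. Cache (old->new): [66 63 97]
  7. access 66: HIT. Cache (old->new): [66 63 97]
  8. access 97: HIT. Cache (old->new): [66 63 97]
  9. access 97: HIT. Cache (old->new): [66 63 97]
  10. access 97: HIT. Cache (old->new): [66 63 97]
  11. access 97: HIT. Cache (old->new): [66 63 97]
  12. access 97: HIT. Cache (old->new): [66 63 97]
  13. access 66: HIT. Cache (old->new): [66 63 97]
  14. access 97: HIT. Cache (old->new): [66 63 97]
  15. access 97: HIT. Cache (old->new): [66 63 97]
  16. access 97: HIT. Cache (old->new): [66 63 97]
  17. access 34: MISS. Cache (old->new): [66 63 97 34]
  18. access 76: MISS, evict 66. Cache (old->new): [63 97 34 76]
Total: 13 hits, 5 misses, 1 evictions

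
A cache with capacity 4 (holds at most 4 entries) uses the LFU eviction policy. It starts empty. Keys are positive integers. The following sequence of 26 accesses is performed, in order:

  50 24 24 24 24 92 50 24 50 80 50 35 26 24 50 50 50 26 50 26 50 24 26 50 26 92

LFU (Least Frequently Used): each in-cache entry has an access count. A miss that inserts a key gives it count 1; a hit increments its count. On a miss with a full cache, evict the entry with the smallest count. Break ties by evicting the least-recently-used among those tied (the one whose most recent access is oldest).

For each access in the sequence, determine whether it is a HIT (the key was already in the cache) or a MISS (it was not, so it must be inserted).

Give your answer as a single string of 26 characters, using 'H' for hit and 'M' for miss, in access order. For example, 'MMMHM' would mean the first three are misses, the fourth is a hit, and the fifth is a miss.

Answer: MMHHHMHHHMHMMHHHHHHHHHHHHM

Derivation:
LFU simulation (capacity=4):
  1. access 50: MISS. Cache: [50(c=1)]
  2. access 24: MISS. Cache: [50(c=1) 24(c=1)]
  3. access 24: HIT, count now 2. Cache: [50(c=1) 24(c=2)]
  4. access 24: HIT, count now 3. Cache: [50(c=1) 24(c=3)]
  5. access 24: HIT, count now 4. Cache: [50(c=1) 24(c=4)]
  6. access 92: MISS. Cache: [50(c=1) 92(c=1) 24(c=4)]
  7. access 50: HIT, count now 2. Cache: [92(c=1) 50(c=2) 24(c=4)]
  8. access 24: HIT, count now 5. Cache: [92(c=1) 50(c=2) 24(c=5)]
  9. access 50: HIT, count now 3. Cache: [92(c=1) 50(c=3) 24(c=5)]
  10. access 80: MISS. Cache: [92(c=1) 80(c=1) 50(c=3) 24(c=5)]
  11. access 50: HIT, count now 4. Cache: [92(c=1) 80(c=1) 50(c=4) 24(c=5)]
  12. access 35: MISS, evict 92(c=1). Cache: [80(c=1) 35(c=1) 50(c=4) 24(c=5)]
  13. access 26: MISS, evict 80(c=1). Cache: [35(c=1) 26(c=1) 50(c=4) 24(c=5)]
  14. access 24: HIT, count now 6. Cache: [35(c=1) 26(c=1) 50(c=4) 24(c=6)]
  15. access 50: HIT, count now 5. Cache: [35(c=1) 26(c=1) 50(c=5) 24(c=6)]
  16. access 50: HIT, count now 6. Cache: [35(c=1) 26(c=1) 24(c=6) 50(c=6)]
  17. access 50: HIT, count now 7. Cache: [35(c=1) 26(c=1) 24(c=6) 50(c=7)]
  18. access 26: HIT, count now 2. Cache: [35(c=1) 26(c=2) 24(c=6) 50(c=7)]
  19. access 50: HIT, count now 8. Cache: [35(c=1) 26(c=2) 24(c=6) 50(c=8)]
  20. access 26: HIT, count now 3. Cache: [35(c=1) 26(c=3) 24(c=6) 50(c=8)]
  21. access 50: HIT, count now 9. Cache: [35(c=1) 26(c=3) 24(c=6) 50(c=9)]
  22. access 24: HIT, count now 7. Cache: [35(c=1) 26(c=3) 24(c=7) 50(c=9)]
  23. access 26: HIT, count now 4. Cache: [35(c=1) 26(c=4) 24(c=7) 50(c=9)]
  24. access 50: HIT, count now 10. Cache: [35(c=1) 26(c=4) 24(c=7) 50(c=10)]
  25. access 26: HIT, count now 5. Cache: [35(c=1) 26(c=5) 24(c=7) 50(c=10)]
  26. access 92: MISS, evict 35(c=1). Cache: [92(c=1) 26(c=5) 24(c=7) 50(c=10)]
Total: 19 hits, 7 misses, 3 evictions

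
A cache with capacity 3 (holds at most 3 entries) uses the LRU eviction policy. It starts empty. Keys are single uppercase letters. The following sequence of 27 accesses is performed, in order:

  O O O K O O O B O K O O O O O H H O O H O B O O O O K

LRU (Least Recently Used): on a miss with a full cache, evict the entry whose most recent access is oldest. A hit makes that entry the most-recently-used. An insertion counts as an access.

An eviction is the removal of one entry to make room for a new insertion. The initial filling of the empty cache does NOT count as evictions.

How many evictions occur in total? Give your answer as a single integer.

Answer: 3

Derivation:
LRU simulation (capacity=3):
  1. access O: MISS. Cache (LRU->MRU): [O]
  2. access O: HIT. Cache (LRU->MRU): [O]
  3. access O: HIT. Cache (LRU->MRU): [O]
  4. access K: MISS. Cache (LRU->MRU): [O K]
  5. access O: HIT. Cache (LRU->MRU): [K O]
  6. access O: HIT. Cache (LRU->MRU): [K O]
  7. access O: HIT. Cache (LRU->MRU): [K O]
  8. access B: MISS. Cache (LRU->MRU): [K O B]
  9. access O: HIT. Cache (LRU->MRU): [K B O]
  10. access K: HIT. Cache (LRU->MRU): [B O K]
  11. access O: HIT. Cache (LRU->MRU): [B K O]
  12. access O: HIT. Cache (LRU->MRU): [B K O]
  13. access O: HIT. Cache (LRU->MRU): [B K O]
  14. access O: HIT. Cache (LRU->MRU): [B K O]
  15. access O: HIT. Cache (LRU->MRU): [B K O]
  16. access H: MISS, evict B. Cache (LRU->MRU): [K O H]
  17. access H: HIT. Cache (LRU->MRU): [K O H]
  18. access O: HIT. Cache (LRU->MRU): [K H O]
  19. access O: HIT. Cache (LRU->MRU): [K H O]
  20. access H: HIT. Cache (LRU->MRU): [K O H]
  21. access O: HIT. Cache (LRU->MRU): [K H O]
  22. access B: MISS, evict K. Cache (LRU->MRU): [H O B]
  23. access O: HIT. Cache (LRU->MRU): [H B O]
  24. access O: HIT. Cache (LRU->MRU): [H B O]
  25. access O: HIT. Cache (LRU->MRU): [H B O]
  26. access O: HIT. Cache (LRU->MRU): [H B O]
  27. access K: MISS, evict H. Cache (LRU->MRU): [B O K]
Total: 21 hits, 6 misses, 3 evictions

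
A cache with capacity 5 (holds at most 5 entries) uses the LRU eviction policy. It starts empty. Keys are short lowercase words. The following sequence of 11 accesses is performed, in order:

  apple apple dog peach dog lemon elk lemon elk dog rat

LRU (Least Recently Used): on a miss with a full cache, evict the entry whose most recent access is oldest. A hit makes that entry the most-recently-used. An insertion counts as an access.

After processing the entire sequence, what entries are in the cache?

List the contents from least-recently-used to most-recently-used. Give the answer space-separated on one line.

Answer: peach lemon elk dog rat

Derivation:
LRU simulation (capacity=5):
  1. access apple: MISS. Cache (LRU->MRU): [apple]
  2. access apple: HIT. Cache (LRU->MRU): [apple]
  3. access dog: MISS. Cache (LRU->MRU): [apple dog]
  4. access peach: MISS. Cache (LRU->MRU): [apple dog peach]
  5. access dog: HIT. Cache (LRU->MRU): [apple peach dog]
  6. access lemon: MISS. Cache (LRU->MRU): [apple peach dog lemon]
  7. access elk: MISS. Cache (LRU->MRU): [apple peach dog lemon elk]
  8. access lemon: HIT. Cache (LRU->MRU): [apple peach dog elk lemon]
  9. access elk: HIT. Cache (LRU->MRU): [apple peach dog lemon elk]
  10. access dog: HIT. Cache (LRU->MRU): [apple peach lemon elk dog]
  11. access rat: MISS, evict apple. Cache (LRU->MRU): [peach lemon elk dog rat]
Total: 5 hits, 6 misses, 1 evictions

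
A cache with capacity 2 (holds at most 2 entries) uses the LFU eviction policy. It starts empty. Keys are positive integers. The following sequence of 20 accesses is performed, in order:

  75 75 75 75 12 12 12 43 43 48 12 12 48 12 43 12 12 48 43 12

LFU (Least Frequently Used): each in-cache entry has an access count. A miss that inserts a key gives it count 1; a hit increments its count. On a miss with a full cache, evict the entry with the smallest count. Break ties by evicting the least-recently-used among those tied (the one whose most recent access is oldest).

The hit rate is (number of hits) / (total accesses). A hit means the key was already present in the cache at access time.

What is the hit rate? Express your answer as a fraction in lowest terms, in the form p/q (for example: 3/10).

LFU simulation (capacity=2):
  1. access 75: MISS. Cache: [75(c=1)]
  2. access 75: HIT, count now 2. Cache: [75(c=2)]
  3. access 75: HIT, count now 3. Cache: [75(c=3)]
  4. access 75: HIT, count now 4. Cache: [75(c=4)]
  5. access 12: MISS. Cache: [12(c=1) 75(c=4)]
  6. access 12: HIT, count now 2. Cache: [12(c=2) 75(c=4)]
  7. access 12: HIT, count now 3. Cache: [12(c=3) 75(c=4)]
  8. access 43: MISS, evict 12(c=3). Cache: [43(c=1) 75(c=4)]
  9. access 43: HIT, count now 2. Cache: [43(c=2) 75(c=4)]
  10. access 48: MISS, evict 43(c=2). Cache: [48(c=1) 75(c=4)]
  11. access 12: MISS, evict 48(c=1). Cache: [12(c=1) 75(c=4)]
  12. access 12: HIT, count now 2. Cache: [12(c=2) 75(c=4)]
  13. access 48: MISS, evict 12(c=2). Cache: [48(c=1) 75(c=4)]
  14. access 12: MISS, evict 48(c=1). Cache: [12(c=1) 75(c=4)]
  15. access 43: MISS, evict 12(c=1). Cache: [43(c=1) 75(c=4)]
  16. access 12: MISS, evict 43(c=1). Cache: [12(c=1) 75(c=4)]
  17. access 12: HIT, count now 2. Cache: [12(c=2) 75(c=4)]
  18. access 48: MISS, evict 12(c=2). Cache: [48(c=1) 75(c=4)]
  19. access 43: MISS, evict 48(c=1). Cache: [43(c=1) 75(c=4)]
  20. access 12: MISS, evict 43(c=1). Cache: [12(c=1) 75(c=4)]
Total: 8 hits, 12 misses, 10 evictions

Hit rate = 8/20 = 2/5

Answer: 2/5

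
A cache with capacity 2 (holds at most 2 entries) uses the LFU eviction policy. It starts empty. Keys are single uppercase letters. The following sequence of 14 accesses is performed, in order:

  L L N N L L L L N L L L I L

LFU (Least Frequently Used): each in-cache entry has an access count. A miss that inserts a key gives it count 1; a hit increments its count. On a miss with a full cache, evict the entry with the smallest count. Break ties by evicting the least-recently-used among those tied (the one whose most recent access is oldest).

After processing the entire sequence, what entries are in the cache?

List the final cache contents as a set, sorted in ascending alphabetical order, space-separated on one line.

LFU simulation (capacity=2):
  1. access L: MISS. Cache: [L(c=1)]
  2. access L: HIT, count now 2. Cache: [L(c=2)]
  3. access N: MISS. Cache: [N(c=1) L(c=2)]
  4. access N: HIT, count now 2. Cache: [L(c=2) N(c=2)]
  5. access L: HIT, count now 3. Cache: [N(c=2) L(c=3)]
  6. access L: HIT, count now 4. Cache: [N(c=2) L(c=4)]
  7. access L: HIT, count now 5. Cache: [N(c=2) L(c=5)]
  8. access L: HIT, count now 6. Cache: [N(c=2) L(c=6)]
  9. access N: HIT, count now 3. Cache: [N(c=3) L(c=6)]
  10. access L: HIT, count now 7. Cache: [N(c=3) L(c=7)]
  11. access L: HIT, count now 8. Cache: [N(c=3) L(c=8)]
  12. access L: HIT, count now 9. Cache: [N(c=3) L(c=9)]
  13. access I: MISS, evict N(c=3). Cache: [I(c=1) L(c=9)]
  14. access L: HIT, count now 10. Cache: [I(c=1) L(c=10)]
Total: 11 hits, 3 misses, 1 evictions

Answer: I L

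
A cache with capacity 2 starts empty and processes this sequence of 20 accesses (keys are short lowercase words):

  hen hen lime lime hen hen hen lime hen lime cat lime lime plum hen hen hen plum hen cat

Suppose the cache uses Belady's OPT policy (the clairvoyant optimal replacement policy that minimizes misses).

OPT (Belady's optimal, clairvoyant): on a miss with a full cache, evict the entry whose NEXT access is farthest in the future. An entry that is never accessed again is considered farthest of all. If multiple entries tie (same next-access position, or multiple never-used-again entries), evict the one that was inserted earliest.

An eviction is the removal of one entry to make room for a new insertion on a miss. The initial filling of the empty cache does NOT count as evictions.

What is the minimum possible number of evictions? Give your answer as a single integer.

OPT (Belady) simulation (capacity=2):
  1. access hen: MISS. Cache: [hen]
  2. access hen: HIT. Next use of hen: step 5. Cache: [hen]
  3. access lime: MISS. Cache: [hen lime]
  4. access lime: HIT. Next use of lime: step 8. Cache: [hen lime]
  5. access hen: HIT. Next use of hen: step 6. Cache: [hen lime]
  6. access hen: HIT. Next use of hen: step 7. Cache: [hen lime]
  7. access hen: HIT. Next use of hen: step 9. Cache: [hen lime]
  8. access lime: HIT. Next use of lime: step 10. Cache: [hen lime]
  9. access hen: HIT. Next use of hen: step 15. Cache: [hen lime]
  10. access lime: HIT. Next use of lime: step 12. Cache: [hen lime]
  11. access cat: MISS, evict hen (next use: step 15). Cache: [lime cat]
  12. access lime: HIT. Next use of lime: step 13. Cache: [lime cat]
  13. access lime: HIT. Next use of lime: never. Cache: [lime cat]
  14. access plum: MISS, evict lime (next use: never). Cache: [cat plum]
  15. access hen: MISS, evict cat (next use: step 20). Cache: [plum hen]
  16. access hen: HIT. Next use of hen: step 17. Cache: [plum hen]
  17. access hen: HIT. Next use of hen: step 19. Cache: [plum hen]
  18. access plum: HIT. Next use of plum: never. Cache: [plum hen]
  19. access hen: HIT. Next use of hen: never. Cache: [plum hen]
  20. access cat: MISS, evict plum (next use: never). Cache: [hen cat]
Total: 14 hits, 6 misses, 4 evictions

Answer: 4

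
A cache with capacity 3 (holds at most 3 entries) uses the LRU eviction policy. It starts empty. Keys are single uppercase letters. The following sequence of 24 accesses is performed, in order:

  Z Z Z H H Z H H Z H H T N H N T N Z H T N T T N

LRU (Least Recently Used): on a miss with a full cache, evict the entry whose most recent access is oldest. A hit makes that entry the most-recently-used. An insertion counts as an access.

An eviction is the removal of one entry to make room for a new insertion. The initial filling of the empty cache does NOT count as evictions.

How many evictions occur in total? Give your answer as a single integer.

Answer: 5

Derivation:
LRU simulation (capacity=3):
  1. access Z: MISS. Cache (LRU->MRU): [Z]
  2. access Z: HIT. Cache (LRU->MRU): [Z]
  3. access Z: HIT. Cache (LRU->MRU): [Z]
  4. access H: MISS. Cache (LRU->MRU): [Z H]
  5. access H: HIT. Cache (LRU->MRU): [Z H]
  6. access Z: HIT. Cache (LRU->MRU): [H Z]
  7. access H: HIT. Cache (LRU->MRU): [Z H]
  8. access H: HIT. Cache (LRU->MRU): [Z H]
  9. access Z: HIT. Cache (LRU->MRU): [H Z]
  10. access H: HIT. Cache (LRU->MRU): [Z H]
  11. access H: HIT. Cache (LRU->MRU): [Z H]
  12. access T: MISS. Cache (LRU->MRU): [Z H T]
  13. access N: MISS, evict Z. Cache (LRU->MRU): [H T N]
  14. access H: HIT. Cache (LRU->MRU): [T N H]
  15. access N: HIT. Cache (LRU->MRU): [T H N]
  16. access T: HIT. Cache (LRU->MRU): [H N T]
  17. access N: HIT. Cache (LRU->MRU): [H T N]
  18. access Z: MISS, evict H. Cache (LRU->MRU): [T N Z]
  19. access H: MISS, evict T. Cache (LRU->MRU): [N Z H]
  20. access T: MISS, evict N. Cache (LRU->MRU): [Z H T]
  21. access N: MISS, evict Z. Cache (LRU->MRU): [H T N]
  22. access T: HIT. Cache (LRU->MRU): [H N T]
  23. access T: HIT. Cache (LRU->MRU): [H N T]
  24. access N: HIT. Cache (LRU->MRU): [H T N]
Total: 16 hits, 8 misses, 5 evictions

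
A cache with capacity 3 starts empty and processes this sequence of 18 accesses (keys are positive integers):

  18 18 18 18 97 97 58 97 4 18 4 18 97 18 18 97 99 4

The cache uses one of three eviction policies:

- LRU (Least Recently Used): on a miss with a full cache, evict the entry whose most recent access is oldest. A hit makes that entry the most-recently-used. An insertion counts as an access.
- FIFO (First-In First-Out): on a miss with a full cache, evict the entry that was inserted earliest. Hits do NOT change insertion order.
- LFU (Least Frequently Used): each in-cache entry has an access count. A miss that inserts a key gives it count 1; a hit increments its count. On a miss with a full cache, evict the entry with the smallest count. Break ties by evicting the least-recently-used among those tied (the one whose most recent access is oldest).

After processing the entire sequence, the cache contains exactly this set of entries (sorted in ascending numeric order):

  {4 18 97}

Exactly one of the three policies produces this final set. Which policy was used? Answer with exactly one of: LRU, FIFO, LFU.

Simulating under each policy and comparing final sets:
  LRU: final set = {4 97 99} -> differs
  FIFO: final set = {4 97 99} -> differs
  LFU: final set = {4 18 97} -> MATCHES target
Only LFU produces the target set.

Answer: LFU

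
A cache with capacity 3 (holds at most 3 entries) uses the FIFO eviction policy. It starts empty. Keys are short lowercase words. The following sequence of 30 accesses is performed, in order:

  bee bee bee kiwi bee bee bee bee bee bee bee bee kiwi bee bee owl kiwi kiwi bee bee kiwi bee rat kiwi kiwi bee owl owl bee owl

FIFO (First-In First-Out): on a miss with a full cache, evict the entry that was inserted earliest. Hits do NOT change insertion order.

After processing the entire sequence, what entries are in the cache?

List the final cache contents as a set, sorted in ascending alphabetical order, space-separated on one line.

Answer: bee owl rat

Derivation:
FIFO simulation (capacity=3):
  1. access bee: MISS. Cache (old->new): [bee]
  2. access bee: HIT. Cache (old->new): [bee]
  3. access bee: HIT. Cache (old->new): [bee]
  4. access kiwi: MISS. Cache (old->new): [bee kiwi]
  5. access bee: HIT. Cache (old->new): [bee kiwi]
  6. access bee: HIT. Cache (old->new): [bee kiwi]
  7. access bee: HIT. Cache (old->new): [bee kiwi]
  8. access bee: HIT. Cache (old->new): [bee kiwi]
  9. access bee: HIT. Cache (old->new): [bee kiwi]
  10. access bee: HIT. Cache (old->new): [bee kiwi]
  11. access bee: HIT. Cache (old->new): [bee kiwi]
  12. access bee: HIT. Cache (old->new): [bee kiwi]
  13. access kiwi: HIT. Cache (old->new): [bee kiwi]
  14. access bee: HIT. Cache (old->new): [bee kiwi]
  15. access bee: HIT. Cache (old->new): [bee kiwi]
  16. access owl: MISS. Cache (old->new): [bee kiwi owl]
  17. access kiwi: HIT. Cache (old->new): [bee kiwi owl]
  18. access kiwi: HIT. Cache (old->new): [bee kiwi owl]
  19. access bee: HIT. Cache (old->new): [bee kiwi owl]
  20. access bee: HIT. Cache (old->new): [bee kiwi owl]
  21. access kiwi: HIT. Cache (old->new): [bee kiwi owl]
  22. access bee: HIT. Cache (old->new): [bee kiwi owl]
  23. access rat: MISS, evict bee. Cache (old->new): [kiwi owl rat]
  24. access kiwi: HIT. Cache (old->new): [kiwi owl rat]
  25. access kiwi: HIT. Cache (old->new): [kiwi owl rat]
  26. access bee: MISS, evict kiwi. Cache (old->new): [owl rat bee]
  27. access owl: HIT. Cache (old->new): [owl rat bee]
  28. access owl: HIT. Cache (old->new): [owl rat bee]
  29. access bee: HIT. Cache (old->new): [owl rat bee]
  30. access owl: HIT. Cache (old->new): [owl rat bee]
Total: 25 hits, 5 misses, 2 evictions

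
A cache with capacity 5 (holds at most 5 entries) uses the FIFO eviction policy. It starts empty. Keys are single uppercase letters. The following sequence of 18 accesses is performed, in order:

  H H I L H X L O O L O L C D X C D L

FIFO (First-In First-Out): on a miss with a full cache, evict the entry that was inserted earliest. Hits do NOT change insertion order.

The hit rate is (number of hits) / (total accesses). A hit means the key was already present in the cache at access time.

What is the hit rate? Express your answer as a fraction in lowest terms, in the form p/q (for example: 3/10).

FIFO simulation (capacity=5):
  1. access H: MISS. Cache (old->new): [H]
  2. access H: HIT. Cache (old->new): [H]
  3. access I: MISS. Cache (old->new): [H I]
  4. access L: MISS. Cache (old->new): [H I L]
  5. access H: HIT. Cache (old->new): [H I L]
  6. access X: MISS. Cache (old->new): [H I L X]
  7. access L: HIT. Cache (old->new): [H I L X]
  8. access O: MISS. Cache (old->new): [H I L X O]
  9. access O: HIT. Cache (old->new): [H I L X O]
  10. access L: HIT. Cache (old->new): [H I L X O]
  11. access O: HIT. Cache (old->new): [H I L X O]
  12. access L: HIT. Cache (old->new): [H I L X O]
  13. access C: MISS, evict H. Cache (old->new): [I L X O C]
  14. access D: MISS, evict I. Cache (old->new): [L X O C D]
  15. access X: HIT. Cache (old->new): [L X O C D]
  16. access C: HIT. Cache (old->new): [L X O C D]
  17. access D: HIT. Cache (old->new): [L X O C D]
  18. access L: HIT. Cache (old->new): [L X O C D]
Total: 11 hits, 7 misses, 2 evictions

Hit rate = 11/18

Answer: 11/18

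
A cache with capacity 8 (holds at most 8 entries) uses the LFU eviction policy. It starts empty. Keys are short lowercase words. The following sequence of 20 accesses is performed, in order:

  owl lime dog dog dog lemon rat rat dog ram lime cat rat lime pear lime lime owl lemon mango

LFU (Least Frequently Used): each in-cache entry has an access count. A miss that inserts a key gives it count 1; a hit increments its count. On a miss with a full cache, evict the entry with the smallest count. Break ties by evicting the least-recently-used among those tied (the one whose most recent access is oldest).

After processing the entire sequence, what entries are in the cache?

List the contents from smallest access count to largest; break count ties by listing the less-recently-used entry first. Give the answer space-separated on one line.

Answer: cat pear mango owl lemon rat dog lime

Derivation:
LFU simulation (capacity=8):
  1. access owl: MISS. Cache: [owl(c=1)]
  2. access lime: MISS. Cache: [owl(c=1) lime(c=1)]
  3. access dog: MISS. Cache: [owl(c=1) lime(c=1) dog(c=1)]
  4. access dog: HIT, count now 2. Cache: [owl(c=1) lime(c=1) dog(c=2)]
  5. access dog: HIT, count now 3. Cache: [owl(c=1) lime(c=1) dog(c=3)]
  6. access lemon: MISS. Cache: [owl(c=1) lime(c=1) lemon(c=1) dog(c=3)]
  7. access rat: MISS. Cache: [owl(c=1) lime(c=1) lemon(c=1) rat(c=1) dog(c=3)]
  8. access rat: HIT, count now 2. Cache: [owl(c=1) lime(c=1) lemon(c=1) rat(c=2) dog(c=3)]
  9. access dog: HIT, count now 4. Cache: [owl(c=1) lime(c=1) lemon(c=1) rat(c=2) dog(c=4)]
  10. access ram: MISS. Cache: [owl(c=1) lime(c=1) lemon(c=1) ram(c=1) rat(c=2) dog(c=4)]
  11. access lime: HIT, count now 2. Cache: [owl(c=1) lemon(c=1) ram(c=1) rat(c=2) lime(c=2) dog(c=4)]
  12. access cat: MISS. Cache: [owl(c=1) lemon(c=1) ram(c=1) cat(c=1) rat(c=2) lime(c=2) dog(c=4)]
  13. access rat: HIT, count now 3. Cache: [owl(c=1) lemon(c=1) ram(c=1) cat(c=1) lime(c=2) rat(c=3) dog(c=4)]
  14. access lime: HIT, count now 3. Cache: [owl(c=1) lemon(c=1) ram(c=1) cat(c=1) rat(c=3) lime(c=3) dog(c=4)]
  15. access pear: MISS. Cache: [owl(c=1) lemon(c=1) ram(c=1) cat(c=1) pear(c=1) rat(c=3) lime(c=3) dog(c=4)]
  16. access lime: HIT, count now 4. Cache: [owl(c=1) lemon(c=1) ram(c=1) cat(c=1) pear(c=1) rat(c=3) dog(c=4) lime(c=4)]
  17. access lime: HIT, count now 5. Cache: [owl(c=1) lemon(c=1) ram(c=1) cat(c=1) pear(c=1) rat(c=3) dog(c=4) lime(c=5)]
  18. access owl: HIT, count now 2. Cache: [lemon(c=1) ram(c=1) cat(c=1) pear(c=1) owl(c=2) rat(c=3) dog(c=4) lime(c=5)]
  19. access lemon: HIT, count now 2. Cache: [ram(c=1) cat(c=1) pear(c=1) owl(c=2) lemon(c=2) rat(c=3) dog(c=4) lime(c=5)]
  20. access mango: MISS, evict ram(c=1). Cache: [cat(c=1) pear(c=1) mango(c=1) owl(c=2) lemon(c=2) rat(c=3) dog(c=4) lime(c=5)]
Total: 11 hits, 9 misses, 1 evictions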